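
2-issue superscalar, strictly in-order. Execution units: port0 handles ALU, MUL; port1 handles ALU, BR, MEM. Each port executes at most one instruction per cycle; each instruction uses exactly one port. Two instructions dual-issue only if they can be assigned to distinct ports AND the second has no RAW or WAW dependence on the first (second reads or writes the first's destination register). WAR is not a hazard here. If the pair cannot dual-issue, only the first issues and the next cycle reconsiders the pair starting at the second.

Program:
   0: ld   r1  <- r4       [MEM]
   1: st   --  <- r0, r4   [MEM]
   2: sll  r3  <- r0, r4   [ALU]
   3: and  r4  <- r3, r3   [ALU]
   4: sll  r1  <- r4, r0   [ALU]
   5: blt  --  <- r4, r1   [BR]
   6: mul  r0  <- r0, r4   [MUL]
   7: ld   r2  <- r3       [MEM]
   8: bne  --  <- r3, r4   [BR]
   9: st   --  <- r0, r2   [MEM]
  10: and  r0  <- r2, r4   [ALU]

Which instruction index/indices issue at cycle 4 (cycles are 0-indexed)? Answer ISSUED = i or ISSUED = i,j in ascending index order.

ISSUED = 5,6

c0: i0 ld.MEM  no-port MEM/MEM
c1: i1+i2 st.MEM+sll.ALU  pair
c2: i3 and.ALU  RAW r4
c3: i4 sll.ALU  RAW r1
c4: i5+i6 blt.BR+mul.MUL  pair
c5: i7 ld.MEM  no-port MEM/BR
c6: i8 bne.BR  no-port BR/MEM
c7: i9+i10 st.MEM+and.ALU  pair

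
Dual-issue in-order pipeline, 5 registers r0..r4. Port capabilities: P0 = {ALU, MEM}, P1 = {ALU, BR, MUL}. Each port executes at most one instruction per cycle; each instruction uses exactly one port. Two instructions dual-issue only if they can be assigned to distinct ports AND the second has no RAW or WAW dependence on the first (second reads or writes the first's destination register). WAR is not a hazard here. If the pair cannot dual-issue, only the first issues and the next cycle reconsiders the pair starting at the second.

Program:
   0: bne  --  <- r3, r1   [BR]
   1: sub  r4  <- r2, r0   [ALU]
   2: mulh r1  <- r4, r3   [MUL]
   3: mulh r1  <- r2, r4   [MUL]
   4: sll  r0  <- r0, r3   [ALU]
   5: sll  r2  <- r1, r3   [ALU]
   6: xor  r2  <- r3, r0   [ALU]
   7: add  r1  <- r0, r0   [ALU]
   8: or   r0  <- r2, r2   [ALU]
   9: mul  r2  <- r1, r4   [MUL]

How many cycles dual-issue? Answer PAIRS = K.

  cy0 -> i0/i1 (bne+sub) 2-wide
  cy1 -> i2 (mulh) no-port MUL/MUL
  cy2 -> i3/i4 (mulh+sll) 2-wide
  cy3 -> i5 (sll) WAW r2
  cy4 -> i6/i7 (xor+add) 2-wide
  cy5 -> i8/i9 (or+mul) 2-wide

PAIRS = 4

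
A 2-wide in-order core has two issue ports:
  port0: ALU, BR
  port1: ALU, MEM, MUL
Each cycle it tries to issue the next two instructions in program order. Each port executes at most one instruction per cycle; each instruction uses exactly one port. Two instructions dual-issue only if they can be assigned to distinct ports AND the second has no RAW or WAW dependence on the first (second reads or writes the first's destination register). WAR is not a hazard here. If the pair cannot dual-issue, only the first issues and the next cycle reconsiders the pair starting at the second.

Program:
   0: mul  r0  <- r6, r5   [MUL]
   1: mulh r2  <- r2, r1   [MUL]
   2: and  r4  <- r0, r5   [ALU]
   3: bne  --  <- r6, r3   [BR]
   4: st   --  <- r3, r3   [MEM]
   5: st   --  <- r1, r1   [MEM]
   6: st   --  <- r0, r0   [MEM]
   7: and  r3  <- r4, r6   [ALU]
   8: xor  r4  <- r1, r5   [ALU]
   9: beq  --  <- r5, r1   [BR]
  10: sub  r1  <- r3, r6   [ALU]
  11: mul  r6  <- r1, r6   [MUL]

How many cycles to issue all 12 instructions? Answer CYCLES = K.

CYCLES = 8

t=0 i0:mul.MUL ; no-port MUL/MUL
t=1 i1+i2:mulh.MUL+and.ALU ; pair
t=2 i3+i4:bne.BR+st.MEM ; pair
t=3 i5:st.MEM ; no-port MEM/MEM
t=4 i6+i7:st.MEM+and.ALU ; pair
t=5 i8+i9:xor.ALU+beq.BR ; pair
t=6 i10:sub.ALU ; RAW r1
t=7 i11:mul.MUL ; tail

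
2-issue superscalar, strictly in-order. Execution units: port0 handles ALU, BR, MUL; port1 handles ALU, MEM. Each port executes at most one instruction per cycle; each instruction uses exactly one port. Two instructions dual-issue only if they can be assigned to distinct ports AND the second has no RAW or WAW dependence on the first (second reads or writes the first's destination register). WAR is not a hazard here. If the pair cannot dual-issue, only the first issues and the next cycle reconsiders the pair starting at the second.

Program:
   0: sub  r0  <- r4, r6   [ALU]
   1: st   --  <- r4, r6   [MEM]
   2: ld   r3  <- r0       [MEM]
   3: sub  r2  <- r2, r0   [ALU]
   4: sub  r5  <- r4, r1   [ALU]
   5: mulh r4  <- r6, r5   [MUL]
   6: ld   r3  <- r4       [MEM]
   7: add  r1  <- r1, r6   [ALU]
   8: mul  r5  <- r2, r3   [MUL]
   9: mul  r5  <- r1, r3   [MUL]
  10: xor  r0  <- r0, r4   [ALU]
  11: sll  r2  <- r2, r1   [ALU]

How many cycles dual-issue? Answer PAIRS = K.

PAIRS = 4

0. sub.ALU st.MEM @i0&i1  | pair
1. ld.MEM sub.ALU @i2&i3  | pair
2. sub.ALU @i4  | RAW r5
3. mulh.MUL @i5  | RAW r4
4. ld.MEM add.ALU @i6&i7  | pair
5. mul.MUL @i8  | no-port MUL/MUL
6. mul.MUL xor.ALU @i9&i10  | pair
7. sll.ALU @i11  | tail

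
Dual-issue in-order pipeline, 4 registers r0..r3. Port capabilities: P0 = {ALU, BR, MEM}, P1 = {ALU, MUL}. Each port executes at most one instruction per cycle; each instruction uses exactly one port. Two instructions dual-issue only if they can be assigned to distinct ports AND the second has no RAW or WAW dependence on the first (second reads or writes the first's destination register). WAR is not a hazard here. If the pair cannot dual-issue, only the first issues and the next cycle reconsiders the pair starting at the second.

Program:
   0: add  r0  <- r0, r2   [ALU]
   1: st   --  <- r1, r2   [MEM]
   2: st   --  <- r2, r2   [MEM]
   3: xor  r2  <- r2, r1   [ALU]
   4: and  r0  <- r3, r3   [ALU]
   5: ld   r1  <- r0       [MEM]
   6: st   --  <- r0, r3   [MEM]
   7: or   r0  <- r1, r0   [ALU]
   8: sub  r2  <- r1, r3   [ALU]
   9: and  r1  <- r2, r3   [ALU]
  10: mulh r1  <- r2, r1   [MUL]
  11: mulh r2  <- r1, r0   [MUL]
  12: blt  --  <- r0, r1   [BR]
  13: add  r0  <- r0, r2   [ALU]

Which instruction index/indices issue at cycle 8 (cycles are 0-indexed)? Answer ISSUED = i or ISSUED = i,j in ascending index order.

ISSUED = 11,12

t=0 i0/i1:add.ALU st.MEM ; dual
t=1 i2/i3:st.MEM xor.ALU ; dual
t=2 i4:and.ALU ; RAW r0
t=3 i5:ld.MEM ; no-port MEM/MEM
t=4 i6/i7:st.MEM or.ALU ; dual
t=5 i8:sub.ALU ; RAW r2
t=6 i9:and.ALU ; RAW+WAW r1
t=7 i10:mulh.MUL ; no-port MUL/MUL
t=8 i11/i12:mulh.MUL blt.BR ; dual
t=9 i13:add.ALU ; tail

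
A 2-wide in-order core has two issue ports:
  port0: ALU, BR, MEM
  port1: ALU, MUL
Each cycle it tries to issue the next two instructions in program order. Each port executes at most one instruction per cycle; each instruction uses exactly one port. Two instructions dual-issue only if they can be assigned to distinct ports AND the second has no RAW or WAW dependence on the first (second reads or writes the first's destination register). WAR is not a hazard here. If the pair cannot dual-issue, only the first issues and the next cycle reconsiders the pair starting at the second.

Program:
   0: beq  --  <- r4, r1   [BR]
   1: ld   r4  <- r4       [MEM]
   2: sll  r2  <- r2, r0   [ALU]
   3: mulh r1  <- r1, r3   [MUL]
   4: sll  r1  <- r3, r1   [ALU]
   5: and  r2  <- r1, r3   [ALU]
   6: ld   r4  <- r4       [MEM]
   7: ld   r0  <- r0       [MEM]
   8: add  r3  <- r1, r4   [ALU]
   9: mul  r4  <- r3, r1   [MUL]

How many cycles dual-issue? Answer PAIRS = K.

PAIRS = 3

0. beq @i0  | no-port BR/MEM
1. ld sll @i1,i2  | 2-wide
2. mulh @i3  | RAW+WAW r1
3. sll @i4  | RAW r1
4. and ld @i5,i6  | 2-wide
5. ld add @i7,i8  | 2-wide
6. mul @i9  | tail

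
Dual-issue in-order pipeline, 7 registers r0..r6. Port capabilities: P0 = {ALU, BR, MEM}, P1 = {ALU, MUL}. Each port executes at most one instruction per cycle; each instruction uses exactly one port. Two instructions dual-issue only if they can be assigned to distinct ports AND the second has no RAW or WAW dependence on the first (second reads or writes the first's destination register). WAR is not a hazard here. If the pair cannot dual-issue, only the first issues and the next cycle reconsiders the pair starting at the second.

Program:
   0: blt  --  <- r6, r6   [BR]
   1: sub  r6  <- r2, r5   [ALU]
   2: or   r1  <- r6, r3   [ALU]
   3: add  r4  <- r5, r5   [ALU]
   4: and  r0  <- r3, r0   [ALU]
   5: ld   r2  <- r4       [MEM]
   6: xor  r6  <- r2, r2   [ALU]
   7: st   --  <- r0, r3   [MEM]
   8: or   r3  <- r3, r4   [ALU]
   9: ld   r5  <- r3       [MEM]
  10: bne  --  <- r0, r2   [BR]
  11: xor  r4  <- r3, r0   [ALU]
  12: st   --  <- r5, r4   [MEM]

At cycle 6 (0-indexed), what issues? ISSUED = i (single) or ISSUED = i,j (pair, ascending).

ISSUED = 10,11

  cy0 -> i0&i1 (blt.BR;sub.ALU) pair
  cy1 -> i2&i3 (or.ALU;add.ALU) pair
  cy2 -> i4&i5 (and.ALU;ld.MEM) pair
  cy3 -> i6&i7 (xor.ALU;st.MEM) pair
  cy4 -> i8 (or.ALU) RAW r3
  cy5 -> i9 (ld.MEM) no-port MEM/BR
  cy6 -> i10&i11 (bne.BR;xor.ALU) pair
  cy7 -> i12 (st.MEM) tail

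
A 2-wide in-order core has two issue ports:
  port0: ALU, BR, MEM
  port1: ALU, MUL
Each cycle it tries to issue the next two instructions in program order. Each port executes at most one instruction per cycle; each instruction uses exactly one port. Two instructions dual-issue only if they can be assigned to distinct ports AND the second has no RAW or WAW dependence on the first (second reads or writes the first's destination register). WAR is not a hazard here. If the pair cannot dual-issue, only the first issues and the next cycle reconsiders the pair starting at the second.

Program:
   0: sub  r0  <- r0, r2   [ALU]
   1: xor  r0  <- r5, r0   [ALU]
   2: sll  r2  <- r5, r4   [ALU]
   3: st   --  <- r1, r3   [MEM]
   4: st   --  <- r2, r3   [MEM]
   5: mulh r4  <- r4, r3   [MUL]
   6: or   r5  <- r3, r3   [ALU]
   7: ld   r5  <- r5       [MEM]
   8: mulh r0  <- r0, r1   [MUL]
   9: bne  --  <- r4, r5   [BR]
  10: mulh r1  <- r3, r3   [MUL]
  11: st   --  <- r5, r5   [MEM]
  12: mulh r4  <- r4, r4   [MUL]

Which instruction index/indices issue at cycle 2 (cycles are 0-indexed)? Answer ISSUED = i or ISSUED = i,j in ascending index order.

0. sub.ALU @i0  | RAW+WAW r0
1. xor.ALU;sll.ALU @i1+i2  | dual
2. st.MEM @i3  | no-port MEM/MEM
3. st.MEM;mulh.MUL @i4+i5  | dual
4. or.ALU @i6  | RAW+WAW r5
5. ld.MEM;mulh.MUL @i7+i8  | dual
6. bne.BR;mulh.MUL @i9+i10  | dual
7. st.MEM;mulh.MUL @i11+i12  | dual

ISSUED = 3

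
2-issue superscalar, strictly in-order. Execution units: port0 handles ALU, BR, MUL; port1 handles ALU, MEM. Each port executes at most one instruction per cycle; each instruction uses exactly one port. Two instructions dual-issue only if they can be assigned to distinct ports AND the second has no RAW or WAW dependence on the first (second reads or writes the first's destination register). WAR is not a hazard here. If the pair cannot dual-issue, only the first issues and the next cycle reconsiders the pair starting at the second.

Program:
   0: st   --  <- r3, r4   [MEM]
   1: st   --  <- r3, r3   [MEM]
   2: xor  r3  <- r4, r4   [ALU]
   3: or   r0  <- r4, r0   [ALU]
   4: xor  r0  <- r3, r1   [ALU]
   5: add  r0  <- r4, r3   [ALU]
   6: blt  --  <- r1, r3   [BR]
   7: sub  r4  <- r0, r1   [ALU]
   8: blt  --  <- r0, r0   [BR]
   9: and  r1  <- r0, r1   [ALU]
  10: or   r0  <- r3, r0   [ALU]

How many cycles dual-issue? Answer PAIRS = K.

  cy0 -> i0 (st) no-port MEM/MEM
  cy1 -> i1&i2 (st;xor) dual
  cy2 -> i3 (or) WAW r0
  cy3 -> i4 (xor) WAW r0
  cy4 -> i5&i6 (add;blt) dual
  cy5 -> i7&i8 (sub;blt) dual
  cy6 -> i9&i10 (and;or) dual

PAIRS = 4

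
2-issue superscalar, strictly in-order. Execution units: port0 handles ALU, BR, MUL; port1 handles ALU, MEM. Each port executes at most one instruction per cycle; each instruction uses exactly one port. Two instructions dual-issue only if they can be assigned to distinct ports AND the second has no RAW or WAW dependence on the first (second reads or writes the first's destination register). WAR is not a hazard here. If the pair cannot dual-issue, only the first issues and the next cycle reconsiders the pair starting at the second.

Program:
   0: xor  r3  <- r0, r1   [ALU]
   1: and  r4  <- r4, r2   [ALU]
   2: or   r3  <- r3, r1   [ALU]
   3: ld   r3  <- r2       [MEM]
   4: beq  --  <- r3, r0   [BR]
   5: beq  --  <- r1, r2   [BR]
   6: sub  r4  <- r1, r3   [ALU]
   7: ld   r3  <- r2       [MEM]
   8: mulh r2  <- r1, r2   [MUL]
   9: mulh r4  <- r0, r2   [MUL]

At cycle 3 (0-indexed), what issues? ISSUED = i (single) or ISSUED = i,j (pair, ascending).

ISSUED = 4

  cy0 -> i0/i1 (xor.ALU and.ALU) 2-wide
  cy1 -> i2 (or.ALU) WAW r3
  cy2 -> i3 (ld.MEM) RAW r3
  cy3 -> i4 (beq.BR) no-port BR/BR
  cy4 -> i5/i6 (beq.BR sub.ALU) 2-wide
  cy5 -> i7/i8 (ld.MEM mulh.MUL) 2-wide
  cy6 -> i9 (mulh.MUL) tail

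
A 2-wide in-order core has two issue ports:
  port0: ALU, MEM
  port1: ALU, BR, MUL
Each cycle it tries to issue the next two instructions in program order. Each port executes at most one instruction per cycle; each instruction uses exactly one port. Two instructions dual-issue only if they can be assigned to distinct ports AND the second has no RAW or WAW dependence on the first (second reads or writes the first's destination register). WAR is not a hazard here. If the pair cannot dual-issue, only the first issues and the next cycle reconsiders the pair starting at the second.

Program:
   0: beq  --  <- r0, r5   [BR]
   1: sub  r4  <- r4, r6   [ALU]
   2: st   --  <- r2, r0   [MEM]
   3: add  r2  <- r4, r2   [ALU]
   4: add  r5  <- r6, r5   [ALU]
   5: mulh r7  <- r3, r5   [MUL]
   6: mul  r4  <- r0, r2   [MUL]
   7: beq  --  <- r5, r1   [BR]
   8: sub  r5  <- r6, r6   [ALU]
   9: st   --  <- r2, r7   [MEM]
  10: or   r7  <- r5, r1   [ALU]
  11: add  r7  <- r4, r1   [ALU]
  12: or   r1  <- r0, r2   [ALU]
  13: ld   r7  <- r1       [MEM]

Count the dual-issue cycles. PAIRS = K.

c0: i0/i1 beq sub  pair
c1: i2/i3 st add  pair
c2: i4 add  RAW r5
c3: i5 mulh  no-port MUL/MUL
c4: i6 mul  no-port MUL/BR
c5: i7/i8 beq sub  pair
c6: i9/i10 st or  pair
c7: i11/i12 add or  pair
c8: i13 ld  tail

PAIRS = 5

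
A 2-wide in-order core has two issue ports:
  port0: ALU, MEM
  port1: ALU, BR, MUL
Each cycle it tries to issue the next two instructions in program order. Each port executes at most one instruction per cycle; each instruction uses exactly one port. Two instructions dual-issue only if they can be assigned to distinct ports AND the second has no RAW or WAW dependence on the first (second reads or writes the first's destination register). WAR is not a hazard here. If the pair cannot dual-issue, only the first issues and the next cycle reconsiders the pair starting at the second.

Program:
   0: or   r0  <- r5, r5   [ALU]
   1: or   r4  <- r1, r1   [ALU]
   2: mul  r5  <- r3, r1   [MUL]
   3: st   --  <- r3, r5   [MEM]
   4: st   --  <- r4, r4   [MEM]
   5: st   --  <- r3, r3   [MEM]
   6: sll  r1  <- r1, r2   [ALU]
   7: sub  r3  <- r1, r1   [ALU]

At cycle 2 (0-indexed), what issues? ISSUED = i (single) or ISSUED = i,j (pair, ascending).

ISSUED = 3

#0 head=0: or or i0+i1 pair
#1 head=2: mul i2 RAW r5
#2 head=3: st i3 no-port MEM/MEM
#3 head=4: st i4 no-port MEM/MEM
#4 head=5: st sll i5+i6 pair
#5 head=7: sub i7 tail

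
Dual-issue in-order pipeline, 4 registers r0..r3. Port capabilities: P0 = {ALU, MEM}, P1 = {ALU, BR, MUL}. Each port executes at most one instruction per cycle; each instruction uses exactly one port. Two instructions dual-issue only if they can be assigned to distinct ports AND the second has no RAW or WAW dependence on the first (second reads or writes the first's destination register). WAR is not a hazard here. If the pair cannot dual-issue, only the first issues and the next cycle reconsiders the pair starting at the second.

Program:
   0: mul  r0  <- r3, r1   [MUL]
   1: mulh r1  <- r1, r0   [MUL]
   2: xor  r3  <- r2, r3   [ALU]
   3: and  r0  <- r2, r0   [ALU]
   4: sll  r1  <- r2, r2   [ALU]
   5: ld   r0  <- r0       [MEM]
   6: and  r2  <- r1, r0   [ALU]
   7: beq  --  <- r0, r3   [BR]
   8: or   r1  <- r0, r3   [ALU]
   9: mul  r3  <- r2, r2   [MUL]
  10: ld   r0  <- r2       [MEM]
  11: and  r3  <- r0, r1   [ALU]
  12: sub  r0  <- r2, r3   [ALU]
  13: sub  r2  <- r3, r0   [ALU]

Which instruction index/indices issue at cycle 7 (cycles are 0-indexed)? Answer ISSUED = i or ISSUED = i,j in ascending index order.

0. mul @i0  | no-port MUL/MUL
1. mulh xor @i1/i2  | dual
2. and sll @i3/i4  | dual
3. ld @i5  | RAW r0
4. and beq @i6/i7  | dual
5. or mul @i8/i9  | dual
6. ld @i10  | RAW r0
7. and @i11  | RAW r3
8. sub @i12  | RAW r0
9. sub @i13  | tail

ISSUED = 11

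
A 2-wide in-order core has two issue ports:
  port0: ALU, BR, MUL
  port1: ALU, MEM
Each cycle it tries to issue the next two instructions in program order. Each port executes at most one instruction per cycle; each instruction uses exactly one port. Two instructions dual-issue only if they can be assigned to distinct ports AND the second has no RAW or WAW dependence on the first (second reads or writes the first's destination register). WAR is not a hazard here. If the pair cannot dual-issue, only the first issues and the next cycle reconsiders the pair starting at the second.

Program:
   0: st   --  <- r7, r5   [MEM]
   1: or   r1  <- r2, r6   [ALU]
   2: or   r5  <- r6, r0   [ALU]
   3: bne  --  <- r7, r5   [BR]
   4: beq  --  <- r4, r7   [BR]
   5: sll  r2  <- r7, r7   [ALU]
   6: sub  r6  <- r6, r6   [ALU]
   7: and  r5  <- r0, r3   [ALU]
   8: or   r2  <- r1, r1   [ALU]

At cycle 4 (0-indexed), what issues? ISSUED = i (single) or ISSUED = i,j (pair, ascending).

c0: i0+i1 st+or  2-wide
c1: i2 or  RAW r5
c2: i3 bne  no-port BR/BR
c3: i4+i5 beq+sll  2-wide
c4: i6+i7 sub+and  2-wide
c5: i8 or  tail

ISSUED = 6,7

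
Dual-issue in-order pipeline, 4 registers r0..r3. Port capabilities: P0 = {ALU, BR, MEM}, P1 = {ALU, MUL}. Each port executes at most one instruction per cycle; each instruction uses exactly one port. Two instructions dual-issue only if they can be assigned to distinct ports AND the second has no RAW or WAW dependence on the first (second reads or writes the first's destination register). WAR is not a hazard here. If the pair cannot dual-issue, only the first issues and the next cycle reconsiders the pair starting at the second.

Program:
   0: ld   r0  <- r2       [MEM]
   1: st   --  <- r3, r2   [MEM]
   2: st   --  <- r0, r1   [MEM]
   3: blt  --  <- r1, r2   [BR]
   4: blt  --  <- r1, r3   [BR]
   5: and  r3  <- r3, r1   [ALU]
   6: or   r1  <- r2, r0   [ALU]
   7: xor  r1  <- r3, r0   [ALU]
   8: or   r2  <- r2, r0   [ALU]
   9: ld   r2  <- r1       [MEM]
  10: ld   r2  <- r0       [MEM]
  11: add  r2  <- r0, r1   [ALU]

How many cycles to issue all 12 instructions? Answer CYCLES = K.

t=0 i0:ld.MEM ; no-port MEM/MEM
t=1 i1:st.MEM ; no-port MEM/MEM
t=2 i2:st.MEM ; no-port MEM/BR
t=3 i3:blt.BR ; no-port BR/BR
t=4 i4,i5:blt.BR/and.ALU ; pair
t=5 i6:or.ALU ; WAW r1
t=6 i7,i8:xor.ALU/or.ALU ; pair
t=7 i9:ld.MEM ; no-port MEM/MEM
t=8 i10:ld.MEM ; WAW r2
t=9 i11:add.ALU ; tail

CYCLES = 10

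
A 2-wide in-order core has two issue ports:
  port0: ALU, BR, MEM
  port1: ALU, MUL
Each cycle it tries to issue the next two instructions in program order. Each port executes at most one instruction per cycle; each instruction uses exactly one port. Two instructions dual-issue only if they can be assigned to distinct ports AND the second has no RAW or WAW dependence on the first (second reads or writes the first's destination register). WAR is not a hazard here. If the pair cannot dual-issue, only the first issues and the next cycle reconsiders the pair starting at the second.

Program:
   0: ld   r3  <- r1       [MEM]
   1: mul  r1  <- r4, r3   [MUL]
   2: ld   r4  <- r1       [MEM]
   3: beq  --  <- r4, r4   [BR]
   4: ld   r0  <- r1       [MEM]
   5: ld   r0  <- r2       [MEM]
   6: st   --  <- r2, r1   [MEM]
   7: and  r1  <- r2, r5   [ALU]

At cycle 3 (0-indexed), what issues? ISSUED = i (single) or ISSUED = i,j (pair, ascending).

ISSUED = 3

c0: i0 ld.MEM  RAW r3
c1: i1 mul.MUL  RAW r1
c2: i2 ld.MEM  no-port MEM/BR
c3: i3 beq.BR  no-port BR/MEM
c4: i4 ld.MEM  no-port MEM/MEM
c5: i5 ld.MEM  no-port MEM/MEM
c6: i6&i7 st.MEM;and.ALU  dual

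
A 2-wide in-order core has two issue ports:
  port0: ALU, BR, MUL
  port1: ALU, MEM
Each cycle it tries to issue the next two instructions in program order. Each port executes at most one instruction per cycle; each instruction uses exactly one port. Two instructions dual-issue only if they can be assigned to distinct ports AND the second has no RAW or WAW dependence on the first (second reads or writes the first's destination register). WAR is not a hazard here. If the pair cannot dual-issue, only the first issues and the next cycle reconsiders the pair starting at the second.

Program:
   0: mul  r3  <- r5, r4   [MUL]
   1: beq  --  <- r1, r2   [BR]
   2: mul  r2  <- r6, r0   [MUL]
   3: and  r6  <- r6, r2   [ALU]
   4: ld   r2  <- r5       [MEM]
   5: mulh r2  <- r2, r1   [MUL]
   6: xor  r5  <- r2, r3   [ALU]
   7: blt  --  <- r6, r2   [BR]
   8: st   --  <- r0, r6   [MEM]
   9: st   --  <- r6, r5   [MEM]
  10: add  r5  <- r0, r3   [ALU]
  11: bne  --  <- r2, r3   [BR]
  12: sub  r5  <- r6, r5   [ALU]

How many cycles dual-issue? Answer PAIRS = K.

[0] i0  mul.MUL  -- no-port MUL/BR
[1] i1  beq.BR  -- no-port BR/MUL
[2] i2  mul.MUL  -- RAW r2
[3] i3/i4  and.ALU/ld.MEM  -- 2-wide
[4] i5  mulh.MUL  -- RAW r2
[5] i6/i7  xor.ALU/blt.BR  -- 2-wide
[6] i8  st.MEM  -- no-port MEM/MEM
[7] i9/i10  st.MEM/add.ALU  -- 2-wide
[8] i11/i12  bne.BR/sub.ALU  -- 2-wide

PAIRS = 4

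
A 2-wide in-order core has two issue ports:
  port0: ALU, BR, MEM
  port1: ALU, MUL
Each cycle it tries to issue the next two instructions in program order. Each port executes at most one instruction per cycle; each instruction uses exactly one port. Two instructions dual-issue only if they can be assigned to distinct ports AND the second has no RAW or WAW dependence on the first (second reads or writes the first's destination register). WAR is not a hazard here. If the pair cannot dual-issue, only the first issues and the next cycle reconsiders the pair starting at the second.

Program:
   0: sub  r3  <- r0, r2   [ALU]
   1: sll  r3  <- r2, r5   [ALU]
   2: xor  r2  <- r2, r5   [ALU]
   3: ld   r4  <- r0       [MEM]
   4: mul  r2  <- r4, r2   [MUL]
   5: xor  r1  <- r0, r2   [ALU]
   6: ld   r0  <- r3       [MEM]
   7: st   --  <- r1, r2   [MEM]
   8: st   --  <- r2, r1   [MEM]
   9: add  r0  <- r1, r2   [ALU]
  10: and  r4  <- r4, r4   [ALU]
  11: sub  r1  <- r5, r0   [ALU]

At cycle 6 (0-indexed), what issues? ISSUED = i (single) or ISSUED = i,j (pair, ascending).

0. sub @i0  | WAW r3
1. sll+xor @i1,i2  | 2-wide
2. ld @i3  | RAW r4
3. mul @i4  | RAW r2
4. xor+ld @i5,i6  | 2-wide
5. st @i7  | no-port MEM/MEM
6. st+add @i8,i9  | 2-wide
7. and+sub @i10,i11  | 2-wide

ISSUED = 8,9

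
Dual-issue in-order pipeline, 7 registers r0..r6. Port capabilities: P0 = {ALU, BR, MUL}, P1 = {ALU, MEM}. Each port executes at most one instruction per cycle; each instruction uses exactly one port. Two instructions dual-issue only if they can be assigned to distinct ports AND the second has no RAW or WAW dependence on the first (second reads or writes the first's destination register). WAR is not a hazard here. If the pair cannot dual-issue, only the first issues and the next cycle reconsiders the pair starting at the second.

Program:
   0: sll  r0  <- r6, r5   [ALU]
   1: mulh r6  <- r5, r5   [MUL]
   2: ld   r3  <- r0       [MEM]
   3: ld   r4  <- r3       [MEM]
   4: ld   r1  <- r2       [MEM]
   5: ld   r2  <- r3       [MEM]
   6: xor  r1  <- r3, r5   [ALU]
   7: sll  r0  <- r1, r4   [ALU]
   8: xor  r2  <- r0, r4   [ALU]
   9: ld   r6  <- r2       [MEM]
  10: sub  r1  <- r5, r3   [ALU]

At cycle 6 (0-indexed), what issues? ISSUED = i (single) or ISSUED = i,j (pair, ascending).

#0 head=0: sll;mulh i0,i1 2-wide
#1 head=2: ld i2 no-port MEM/MEM
#2 head=3: ld i3 no-port MEM/MEM
#3 head=4: ld i4 no-port MEM/MEM
#4 head=5: ld;xor i5,i6 2-wide
#5 head=7: sll i7 RAW r0
#6 head=8: xor i8 RAW r2
#7 head=9: ld;sub i9,i10 2-wide

ISSUED = 8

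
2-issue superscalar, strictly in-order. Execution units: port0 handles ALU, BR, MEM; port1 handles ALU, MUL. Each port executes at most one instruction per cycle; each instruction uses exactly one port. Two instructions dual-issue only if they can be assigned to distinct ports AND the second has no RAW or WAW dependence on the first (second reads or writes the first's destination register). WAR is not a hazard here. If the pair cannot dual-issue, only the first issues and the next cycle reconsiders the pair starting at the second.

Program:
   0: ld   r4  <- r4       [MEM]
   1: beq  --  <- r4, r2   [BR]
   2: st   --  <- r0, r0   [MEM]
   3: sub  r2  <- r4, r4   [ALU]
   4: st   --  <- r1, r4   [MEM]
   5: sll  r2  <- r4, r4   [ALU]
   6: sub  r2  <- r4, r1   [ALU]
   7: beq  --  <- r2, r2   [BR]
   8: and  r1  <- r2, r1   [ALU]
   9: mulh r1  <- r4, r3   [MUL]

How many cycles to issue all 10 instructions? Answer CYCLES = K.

#0 head=0: ld.MEM i0 no-port MEM/BR
#1 head=1: beq.BR i1 no-port BR/MEM
#2 head=2: st.MEM sub.ALU i2+i3 dual
#3 head=4: st.MEM sll.ALU i4+i5 dual
#4 head=6: sub.ALU i6 RAW r2
#5 head=7: beq.BR and.ALU i7+i8 dual
#6 head=9: mulh.MUL i9 tail

CYCLES = 7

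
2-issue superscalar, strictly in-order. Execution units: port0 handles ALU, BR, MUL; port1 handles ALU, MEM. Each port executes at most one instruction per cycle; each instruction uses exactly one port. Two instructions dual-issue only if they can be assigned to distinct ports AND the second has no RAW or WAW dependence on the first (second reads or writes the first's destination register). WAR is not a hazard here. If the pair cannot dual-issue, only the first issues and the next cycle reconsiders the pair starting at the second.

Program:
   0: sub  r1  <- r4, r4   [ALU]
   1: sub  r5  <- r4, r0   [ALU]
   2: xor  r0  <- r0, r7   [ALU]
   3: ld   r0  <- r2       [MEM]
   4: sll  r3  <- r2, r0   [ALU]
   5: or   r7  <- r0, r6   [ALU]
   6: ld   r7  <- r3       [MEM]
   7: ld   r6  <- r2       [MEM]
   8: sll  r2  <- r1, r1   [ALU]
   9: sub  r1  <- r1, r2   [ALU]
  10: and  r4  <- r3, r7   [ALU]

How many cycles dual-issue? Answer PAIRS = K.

0. sub.ALU;sub.ALU @i0&i1  | 2-wide
1. xor.ALU @i2  | WAW r0
2. ld.MEM @i3  | RAW r0
3. sll.ALU;or.ALU @i4&i5  | 2-wide
4. ld.MEM @i6  | no-port MEM/MEM
5. ld.MEM;sll.ALU @i7&i8  | 2-wide
6. sub.ALU;and.ALU @i9&i10  | 2-wide

PAIRS = 4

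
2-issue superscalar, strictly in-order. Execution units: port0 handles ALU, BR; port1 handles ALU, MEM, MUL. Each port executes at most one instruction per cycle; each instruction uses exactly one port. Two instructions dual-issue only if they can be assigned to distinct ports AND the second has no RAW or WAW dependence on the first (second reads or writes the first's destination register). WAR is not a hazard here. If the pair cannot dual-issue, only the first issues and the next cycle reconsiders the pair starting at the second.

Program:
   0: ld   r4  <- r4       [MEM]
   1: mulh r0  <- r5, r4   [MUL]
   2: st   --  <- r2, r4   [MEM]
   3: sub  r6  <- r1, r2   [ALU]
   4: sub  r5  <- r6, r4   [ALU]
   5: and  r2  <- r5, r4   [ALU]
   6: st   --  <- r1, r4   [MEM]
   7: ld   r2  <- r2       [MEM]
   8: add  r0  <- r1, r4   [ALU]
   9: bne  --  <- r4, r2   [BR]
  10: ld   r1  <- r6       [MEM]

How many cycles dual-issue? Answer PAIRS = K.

0. ld @i0  | no-port MEM/MUL
1. mulh @i1  | no-port MUL/MEM
2. st+sub @i2/i3  | pair
3. sub @i4  | RAW r5
4. and+st @i5/i6  | pair
5. ld+add @i7/i8  | pair
6. bne+ld @i9/i10  | pair

PAIRS = 4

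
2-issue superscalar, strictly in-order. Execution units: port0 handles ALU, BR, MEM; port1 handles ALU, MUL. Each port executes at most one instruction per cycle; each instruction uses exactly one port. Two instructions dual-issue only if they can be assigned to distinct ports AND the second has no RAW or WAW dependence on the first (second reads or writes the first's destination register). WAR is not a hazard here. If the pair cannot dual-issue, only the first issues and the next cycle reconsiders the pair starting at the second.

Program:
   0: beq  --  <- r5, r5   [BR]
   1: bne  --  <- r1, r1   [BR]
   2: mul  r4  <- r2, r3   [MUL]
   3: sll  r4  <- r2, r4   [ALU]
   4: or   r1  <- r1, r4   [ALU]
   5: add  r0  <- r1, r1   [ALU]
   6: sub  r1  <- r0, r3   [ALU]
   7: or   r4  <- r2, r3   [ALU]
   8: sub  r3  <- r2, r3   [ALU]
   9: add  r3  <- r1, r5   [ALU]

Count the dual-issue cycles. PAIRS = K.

c0: i0 beq.BR  no-port BR/BR
c1: i1+i2 bne.BR+mul.MUL  2-wide
c2: i3 sll.ALU  RAW r4
c3: i4 or.ALU  RAW r1
c4: i5 add.ALU  RAW r0
c5: i6+i7 sub.ALU+or.ALU  2-wide
c6: i8 sub.ALU  WAW r3
c7: i9 add.ALU  tail

PAIRS = 2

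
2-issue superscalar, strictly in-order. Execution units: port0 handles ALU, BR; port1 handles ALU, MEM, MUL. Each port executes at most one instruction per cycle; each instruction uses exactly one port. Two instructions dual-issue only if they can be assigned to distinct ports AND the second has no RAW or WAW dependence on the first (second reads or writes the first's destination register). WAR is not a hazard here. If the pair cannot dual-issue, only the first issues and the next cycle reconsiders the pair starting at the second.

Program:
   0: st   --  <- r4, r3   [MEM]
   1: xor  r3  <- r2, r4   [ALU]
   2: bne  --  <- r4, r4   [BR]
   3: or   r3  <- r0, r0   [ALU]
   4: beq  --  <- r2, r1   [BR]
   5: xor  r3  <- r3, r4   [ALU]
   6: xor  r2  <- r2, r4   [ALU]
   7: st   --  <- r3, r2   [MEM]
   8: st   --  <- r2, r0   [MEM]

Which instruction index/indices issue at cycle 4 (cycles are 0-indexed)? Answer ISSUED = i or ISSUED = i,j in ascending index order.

ISSUED = 7

t=0 i0+i1:st;xor ; dual
t=1 i2+i3:bne;or ; dual
t=2 i4+i5:beq;xor ; dual
t=3 i6:xor ; RAW r2
t=4 i7:st ; no-port MEM/MEM
t=5 i8:st ; tail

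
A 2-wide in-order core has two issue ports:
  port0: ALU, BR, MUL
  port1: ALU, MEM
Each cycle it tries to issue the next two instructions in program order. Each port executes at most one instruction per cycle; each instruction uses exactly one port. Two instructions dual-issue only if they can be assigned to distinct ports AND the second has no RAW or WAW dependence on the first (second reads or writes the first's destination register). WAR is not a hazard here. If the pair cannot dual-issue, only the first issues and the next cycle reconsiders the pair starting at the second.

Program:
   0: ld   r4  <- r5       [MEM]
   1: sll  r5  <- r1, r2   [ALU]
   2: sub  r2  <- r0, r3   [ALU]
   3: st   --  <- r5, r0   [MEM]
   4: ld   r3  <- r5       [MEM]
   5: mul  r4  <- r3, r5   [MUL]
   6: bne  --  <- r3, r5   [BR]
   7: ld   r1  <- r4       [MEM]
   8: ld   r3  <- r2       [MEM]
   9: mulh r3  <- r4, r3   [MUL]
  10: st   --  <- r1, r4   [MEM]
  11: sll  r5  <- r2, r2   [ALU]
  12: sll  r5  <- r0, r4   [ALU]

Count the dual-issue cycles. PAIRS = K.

PAIRS = 4

#0 head=0: ld sll i0+i1 dual
#1 head=2: sub st i2+i3 dual
#2 head=4: ld i4 RAW r3
#3 head=5: mul i5 no-port MUL/BR
#4 head=6: bne ld i6+i7 dual
#5 head=8: ld i8 RAW+WAW r3
#6 head=9: mulh st i9+i10 dual
#7 head=11: sll i11 WAW r5
#8 head=12: sll i12 tail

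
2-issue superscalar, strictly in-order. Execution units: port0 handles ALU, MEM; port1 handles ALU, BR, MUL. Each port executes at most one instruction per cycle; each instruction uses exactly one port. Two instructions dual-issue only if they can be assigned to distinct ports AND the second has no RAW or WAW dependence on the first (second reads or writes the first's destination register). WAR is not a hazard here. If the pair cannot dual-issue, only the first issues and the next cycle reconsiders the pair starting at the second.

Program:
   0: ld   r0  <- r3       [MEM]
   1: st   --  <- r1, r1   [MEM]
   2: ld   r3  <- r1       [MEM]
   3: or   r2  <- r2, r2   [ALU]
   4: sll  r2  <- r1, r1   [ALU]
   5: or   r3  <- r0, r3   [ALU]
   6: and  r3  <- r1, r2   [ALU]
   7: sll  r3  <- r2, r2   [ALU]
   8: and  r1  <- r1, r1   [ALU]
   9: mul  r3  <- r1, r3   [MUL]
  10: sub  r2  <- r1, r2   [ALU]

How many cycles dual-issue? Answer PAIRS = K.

PAIRS = 4

c0: i0 ld.MEM  no-port MEM/MEM
c1: i1 st.MEM  no-port MEM/MEM
c2: i2/i3 ld.MEM+or.ALU  pair
c3: i4/i5 sll.ALU+or.ALU  pair
c4: i6 and.ALU  WAW r3
c5: i7/i8 sll.ALU+and.ALU  pair
c6: i9/i10 mul.MUL+sub.ALU  pair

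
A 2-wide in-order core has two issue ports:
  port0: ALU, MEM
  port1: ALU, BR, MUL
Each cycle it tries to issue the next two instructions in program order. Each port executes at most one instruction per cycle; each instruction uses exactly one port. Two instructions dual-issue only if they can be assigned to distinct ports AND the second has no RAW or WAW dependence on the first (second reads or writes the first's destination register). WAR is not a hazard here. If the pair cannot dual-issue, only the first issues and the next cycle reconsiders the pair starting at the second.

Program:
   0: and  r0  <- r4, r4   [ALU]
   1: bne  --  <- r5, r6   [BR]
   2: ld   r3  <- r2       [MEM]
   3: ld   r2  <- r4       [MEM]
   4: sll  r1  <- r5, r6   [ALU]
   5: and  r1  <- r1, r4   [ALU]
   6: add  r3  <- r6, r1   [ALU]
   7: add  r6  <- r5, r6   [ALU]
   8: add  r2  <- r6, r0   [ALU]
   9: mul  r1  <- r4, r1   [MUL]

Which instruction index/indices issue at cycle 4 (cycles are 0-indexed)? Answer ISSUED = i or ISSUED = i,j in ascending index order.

ISSUED = 6,7

0. and.ALU bne.BR @i0+i1  | pair
1. ld.MEM @i2  | no-port MEM/MEM
2. ld.MEM sll.ALU @i3+i4  | pair
3. and.ALU @i5  | RAW r1
4. add.ALU add.ALU @i6+i7  | pair
5. add.ALU mul.MUL @i8+i9  | pair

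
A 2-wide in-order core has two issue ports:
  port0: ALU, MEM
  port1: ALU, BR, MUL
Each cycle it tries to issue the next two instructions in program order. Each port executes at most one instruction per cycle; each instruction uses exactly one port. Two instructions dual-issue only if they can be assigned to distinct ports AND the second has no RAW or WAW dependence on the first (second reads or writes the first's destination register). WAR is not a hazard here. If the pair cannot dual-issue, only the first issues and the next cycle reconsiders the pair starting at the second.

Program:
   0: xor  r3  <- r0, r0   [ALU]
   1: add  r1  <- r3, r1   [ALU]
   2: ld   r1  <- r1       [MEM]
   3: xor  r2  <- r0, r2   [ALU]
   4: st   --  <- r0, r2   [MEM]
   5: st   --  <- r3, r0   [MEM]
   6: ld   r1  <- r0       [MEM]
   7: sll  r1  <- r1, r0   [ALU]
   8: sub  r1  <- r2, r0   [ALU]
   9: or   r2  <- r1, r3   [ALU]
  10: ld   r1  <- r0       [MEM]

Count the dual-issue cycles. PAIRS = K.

PAIRS = 2

[0] i0  xor  -- RAW r3
[1] i1  add  -- RAW+WAW r1
[2] i2,i3  ld;xor  -- dual
[3] i4  st  -- no-port MEM/MEM
[4] i5  st  -- no-port MEM/MEM
[5] i6  ld  -- RAW+WAW r1
[6] i7  sll  -- WAW r1
[7] i8  sub  -- RAW r1
[8] i9,i10  or;ld  -- dual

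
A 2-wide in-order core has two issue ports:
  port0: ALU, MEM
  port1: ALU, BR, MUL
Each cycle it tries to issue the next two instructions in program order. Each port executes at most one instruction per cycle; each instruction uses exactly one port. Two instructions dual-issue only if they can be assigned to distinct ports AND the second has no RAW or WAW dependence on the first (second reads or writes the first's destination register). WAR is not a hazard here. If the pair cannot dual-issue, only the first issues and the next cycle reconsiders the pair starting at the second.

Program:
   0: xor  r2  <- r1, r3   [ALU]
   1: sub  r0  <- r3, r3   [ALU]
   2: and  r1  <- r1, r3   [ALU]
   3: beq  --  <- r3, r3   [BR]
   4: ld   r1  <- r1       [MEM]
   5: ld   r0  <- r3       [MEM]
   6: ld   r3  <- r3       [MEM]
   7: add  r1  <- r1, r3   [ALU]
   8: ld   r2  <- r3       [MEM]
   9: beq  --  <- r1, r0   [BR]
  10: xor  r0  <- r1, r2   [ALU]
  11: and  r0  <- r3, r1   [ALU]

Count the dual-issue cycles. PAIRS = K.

#0 head=0: xor.ALU+sub.ALU i0+i1 2-wide
#1 head=2: and.ALU+beq.BR i2+i3 2-wide
#2 head=4: ld.MEM i4 no-port MEM/MEM
#3 head=5: ld.MEM i5 no-port MEM/MEM
#4 head=6: ld.MEM i6 RAW r3
#5 head=7: add.ALU+ld.MEM i7+i8 2-wide
#6 head=9: beq.BR+xor.ALU i9+i10 2-wide
#7 head=11: and.ALU i11 tail

PAIRS = 4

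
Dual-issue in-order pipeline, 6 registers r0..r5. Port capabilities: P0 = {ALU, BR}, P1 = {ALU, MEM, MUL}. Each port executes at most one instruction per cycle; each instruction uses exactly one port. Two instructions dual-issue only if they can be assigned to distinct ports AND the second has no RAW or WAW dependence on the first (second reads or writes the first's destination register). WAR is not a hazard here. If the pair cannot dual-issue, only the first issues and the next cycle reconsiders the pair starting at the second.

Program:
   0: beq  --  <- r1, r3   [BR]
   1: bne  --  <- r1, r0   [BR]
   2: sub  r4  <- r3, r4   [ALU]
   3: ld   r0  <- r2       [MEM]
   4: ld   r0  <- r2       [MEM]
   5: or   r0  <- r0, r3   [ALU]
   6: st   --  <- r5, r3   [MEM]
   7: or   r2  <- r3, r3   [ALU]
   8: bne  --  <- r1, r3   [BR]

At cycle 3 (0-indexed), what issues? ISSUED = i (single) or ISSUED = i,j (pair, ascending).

ISSUED = 4

t=0 i0:beq ; no-port BR/BR
t=1 i1,i2:bne/sub ; dual
t=2 i3:ld ; no-port MEM/MEM
t=3 i4:ld ; RAW+WAW r0
t=4 i5,i6:or/st ; dual
t=5 i7,i8:or/bne ; dual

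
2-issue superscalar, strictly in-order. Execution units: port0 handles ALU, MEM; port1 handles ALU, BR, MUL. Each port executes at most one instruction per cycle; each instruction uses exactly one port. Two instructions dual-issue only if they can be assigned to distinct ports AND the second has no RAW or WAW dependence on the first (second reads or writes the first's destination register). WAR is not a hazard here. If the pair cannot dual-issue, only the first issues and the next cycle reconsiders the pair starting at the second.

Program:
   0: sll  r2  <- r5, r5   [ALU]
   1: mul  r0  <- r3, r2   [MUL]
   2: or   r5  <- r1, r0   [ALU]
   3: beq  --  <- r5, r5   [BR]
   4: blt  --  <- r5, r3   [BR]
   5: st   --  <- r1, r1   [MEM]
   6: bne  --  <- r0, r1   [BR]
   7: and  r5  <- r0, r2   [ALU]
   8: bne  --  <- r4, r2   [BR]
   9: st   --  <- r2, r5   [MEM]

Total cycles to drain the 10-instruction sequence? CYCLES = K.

CYCLES = 7

#0 head=0: sll i0 RAW r2
#1 head=1: mul i1 RAW r0
#2 head=2: or i2 RAW r5
#3 head=3: beq i3 no-port BR/BR
#4 head=4: blt+st i4,i5 2-wide
#5 head=6: bne+and i6,i7 2-wide
#6 head=8: bne+st i8,i9 2-wide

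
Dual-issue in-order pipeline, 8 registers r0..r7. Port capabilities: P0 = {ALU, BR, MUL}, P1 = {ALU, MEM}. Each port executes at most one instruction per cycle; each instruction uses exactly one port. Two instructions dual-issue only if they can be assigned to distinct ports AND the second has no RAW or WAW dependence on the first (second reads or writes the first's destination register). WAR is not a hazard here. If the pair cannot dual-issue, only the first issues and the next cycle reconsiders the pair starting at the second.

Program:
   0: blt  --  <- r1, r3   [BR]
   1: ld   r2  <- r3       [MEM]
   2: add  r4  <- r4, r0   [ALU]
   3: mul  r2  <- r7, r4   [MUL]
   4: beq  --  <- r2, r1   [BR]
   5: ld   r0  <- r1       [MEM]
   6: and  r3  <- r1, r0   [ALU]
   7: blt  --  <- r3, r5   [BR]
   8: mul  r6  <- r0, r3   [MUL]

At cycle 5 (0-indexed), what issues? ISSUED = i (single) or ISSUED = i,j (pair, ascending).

0. blt.BR/ld.MEM @i0&i1  | 2-wide
1. add.ALU @i2  | RAW r4
2. mul.MUL @i3  | no-port MUL/BR
3. beq.BR/ld.MEM @i4&i5  | 2-wide
4. and.ALU @i6  | RAW r3
5. blt.BR @i7  | no-port BR/MUL
6. mul.MUL @i8  | tail

ISSUED = 7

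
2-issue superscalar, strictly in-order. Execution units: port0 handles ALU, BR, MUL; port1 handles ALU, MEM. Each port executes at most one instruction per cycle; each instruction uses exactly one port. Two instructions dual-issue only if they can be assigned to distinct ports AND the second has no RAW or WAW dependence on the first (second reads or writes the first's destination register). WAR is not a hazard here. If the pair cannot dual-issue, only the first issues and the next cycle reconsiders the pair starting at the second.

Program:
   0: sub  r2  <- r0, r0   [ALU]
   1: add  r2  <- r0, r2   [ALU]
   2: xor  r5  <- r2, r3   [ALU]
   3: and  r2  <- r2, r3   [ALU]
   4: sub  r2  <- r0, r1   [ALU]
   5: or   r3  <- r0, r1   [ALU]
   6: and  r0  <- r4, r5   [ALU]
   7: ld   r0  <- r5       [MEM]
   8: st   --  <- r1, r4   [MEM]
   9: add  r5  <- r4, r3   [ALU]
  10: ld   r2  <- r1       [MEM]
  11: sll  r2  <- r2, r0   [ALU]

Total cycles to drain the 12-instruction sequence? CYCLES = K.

CYCLES = 9

  cy0 -> i0 (sub) RAW+WAW r2
  cy1 -> i1 (add) RAW r2
  cy2 -> i2&i3 (xor+and) dual
  cy3 -> i4&i5 (sub+or) dual
  cy4 -> i6 (and) WAW r0
  cy5 -> i7 (ld) no-port MEM/MEM
  cy6 -> i8&i9 (st+add) dual
  cy7 -> i10 (ld) RAW+WAW r2
  cy8 -> i11 (sll) tail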